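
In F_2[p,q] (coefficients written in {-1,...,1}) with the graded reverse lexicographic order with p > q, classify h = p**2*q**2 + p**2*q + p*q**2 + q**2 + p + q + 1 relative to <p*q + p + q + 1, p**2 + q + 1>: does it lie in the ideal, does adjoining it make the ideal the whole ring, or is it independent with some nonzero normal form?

First compute the reduced Gröbner basis of I by Buchberger's algorithm.
f_1 = p*q + p + q + 1, LT = p*q.
f_2 = p**2 + q + 1, LT = p**2.

S(f_1,f_2): lcm = p**2*q. S = p**2 + p*q + q**2 + p + q.
  leading term p**2: subtract (1)·f_2 from p**2 + p*q + q**2 + p + q → p*q + q**2 + p + 1
  leading term p*q: subtract (1)·f_1 from p*q + q**2 + p + 1 → q**2 + q
  leading term q**2: no divisor's leading term divides it; move q**2 to the remainder.
  leading term q: no divisor's leading term divides it; move q to the remainder.
  remainder q**2 + q ≠ 0; add k_3 = q**2 + q to the basis.

S(f_1,k_3): lcm = p*q**2. S = q**2 + q.
  leading term q**2: subtract (1)·k_3 from q**2 + q → 0
  remainder 0.

S(f_2,k_3): leading monomials are coprime, so the S-polynomial reduces to 0 (Buchberger's first criterion).
Every S-polynomial of the final basis reduces to 0, so we have a Gröbner basis.
Inter-reduce: drop elements whose leading term is divisible by another's, tail-reduce, and make monic.
Reduced Gröbner basis: {p**2 + q + 1, p*q + p + q + 1, q**2 + q}.
Label its elements g_1 = p**2 + q + 1, g_2 = p*q + p + q + 1, g_3 = q**2 + q.

Reduce h = p**2*q**2 + p**2*q + p*q**2 + q**2 + p + q + 1 modulo G:
  leading term p**2*q**2: subtract (q**2)·g_1 from p**2*q**2 + p**2*q + p*q**2 + q**2 + p + q + 1 → p**2*q + p*q**2 + q**3 + p + q + 1
  leading term p**2*q: subtract (q)·g_1 from p**2*q + p*q**2 + q**3 + p + q + 1 → p*q**2 + q**3 + q**2 + p + 1
  leading term p*q**2: subtract (q)·g_2 from p*q**2 + q**3 + q**2 + p + 1 → q**3 + p*q + p + q + 1
  leading term q**3: subtract (q)·g_3 from q**3 + p*q + p + q + 1 → p*q + q**2 + p + q + 1
  leading term p*q: subtract (1)·g_2 from p*q + q**2 + p + q + 1 → q**2
  leading term q**2: subtract (1)·g_3 from q**2 → q
  leading term q: no divisor's leading term divides it; move q to the remainder.
  normal form = q.
The normal form is nonzero, so h ∉ I. Since h minus its normal form lies in I, I + (h) = I + (r) where r = q; decide whether this ideal is the whole ring.
Run Buchberger on G together with r (pairs among the g_i already reduce to 0 since G is a Gröbner basis):
g_1 = p**2 + q + 1, LT = p**2.
g_2 = p*q + p + q + 1, LT = p*q.
g_3 = q**2 + q, LT = q**2.
r = q, LT = q.

S(g_1,g_2): lcm = p**2*q. S = p**2 + p*q + q**2 + p + q.
  leading term p**2: subtract (1)·g_1 from p**2 + p*q + q**2 + p + q → p*q + q**2 + p + 1
  leading term p*q: subtract (1)·g_2 from p*q + q**2 + p + 1 → q**2 + q
  leading term q**2: subtract (1)·g_3 from q**2 + q → 0
  remainder 0.

S(g_1,g_3): leading monomials are coprime, so the S-polynomial reduces to 0 (Buchberger's first criterion).
S(g_1,r): leading monomials are coprime, so the S-polynomial reduces to 0 (Buchberger's first criterion).
S(g_2,g_3): lcm = p*q**2. S = q**2 + q.
  leading term q**2: subtract (1)·g_3 from q**2 + q → 0
  remainder 0.

S(g_2,r): lcm = p*q. S = p + q + 1.
  leading term p: no divisor's leading term divides it; move p to the remainder.
  leading term q: subtract (1)·r from q + 1 → 1
  leading term 1: no divisor's leading term divides it; move 1 to the remainder.
  remainder p + 1 ≠ 0; add m_5 = p + 1 to the basis.

S(g_3,r): lcm = q**2. S = q.
  leading term q: subtract (1)·r from q → 0
  remainder 0.

S(g_1,m_5): lcm = p**2. S = p + q + 1.
  leading term p: subtract (1)·m_5 from p + q + 1 → q
  leading term q: subtract (1)·r from q → 0
  remainder 0.

S(g_2,m_5): lcm = p*q. S = p + 1.
  leading term p: subtract (1)·m_5 from p + 1 → 0
  remainder 0.

S(g_3,m_5): leading monomials are coprime, so the S-polynomial reduces to 0 (Buchberger's first criterion).
S(r,m_5): leading monomials are coprime, so the S-polynomial reduces to 0 (Buchberger's first criterion).
Every S-polynomial of the final basis reduces to 0, so we have a Gröbner basis.
Inter-reduce: drop elements whose leading term is divisible by another's, tail-reduce, and make monic.
Reduced Gröbner basis: {p + 1, q}.
The reduced Gröbner basis of I + (h) is {p + 1, q} ≠ {1}, a proper ideal, so the enlarged system stays consistent: h is independent of I, with normal form q.

p**2*q**2 + p**2*q + p*q**2 + q**2 + p + q + 1 is independent of I; its normal form modulo I is q.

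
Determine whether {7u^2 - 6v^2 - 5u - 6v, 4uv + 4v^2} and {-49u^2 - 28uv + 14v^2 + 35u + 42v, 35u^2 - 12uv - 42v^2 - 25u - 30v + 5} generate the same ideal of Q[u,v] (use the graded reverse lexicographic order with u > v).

For a fixed monomial order, each ideal has a unique reduced Gröbner basis; comparing bases decides equality.
Buchberger on the first generating set:
f_1 = 7u^2 - 6v^2 - 5u - 6v, LT = u^2.
f_2 = 4uv + 4v^2, LT = uv.

S(f_1,f_2): lcm = u^2v. S = -uv^2 - 6/7v^3 - 5/7uv - 6/7v^2.
  leading term uv^2: subtract (-1/4v)·f_2 from -uv^2 - 6/7v^3 - 5/7uv - 6/7v^2 → 1/7v^3 - 5/7uv - 6/7v^2
  leading term v^3: no divisor's leading term divides it; move 1/7v^3 to the remainder.
  leading term uv: subtract (-5/28)·f_2 from -5/7uv - 6/7v^2 → -1/7v^2
  leading term v^2: no divisor's leading term divides it; move -1/7v^2 to the remainder.
  remainder 1/7v^3 - 1/7v^2 ≠ 0; add g_3 = 1/7v^3 - 1/7v^2 to the basis.

The other S-polynomials (S(f_1,g_3), S(f_2,g_3)) all reduce to 0 modulo the current basis, so we have a Gröbner basis.
Inter-reduce: drop elements whose leading term is divisible by another's, tail-reduce, and make monic.
Reduced Gröbner basis: {v^3 - v^2, u^2 - 6/7v^2 - 5/7u - 6/7v, uv + v^2}.

Buchberger on the second generating set:
h_1 = -49u^2 - 28uv + 14v^2 + 35u + 42v, LT = u^2.
h_2 = 35u^2 - 12uv - 42v^2 - 25u - 30v + 5, LT = u^2.

S(h_1,h_2): lcm = u^2. S = 32/35uv + 32/35v^2 - 1/7.
  leading term uv: no divisor's leading term divides it; move 32/35uv to the remainder.
  leading term v^2: no divisor's leading term divides it; move 32/35v^2 to the remainder.
  leading term 1: no divisor's leading term divides it; move -1/7 to the remainder.
  remainder 32/35uv + 32/35v^2 - 1/7 ≠ 0; add k_3 = 32/35uv + 32/35v^2 - 1/7 to the basis.

S(h_1,k_3): lcm = u^2v. S = -3/7uv^2 - 2/7v^3 - 5/7uv - 6/7v^2 + 5/32u.
  leading term uv^2: subtract (-15/32v)·k_3 from -3/7uv^2 - 2/7v^3 - 5/7uv - 6/7v^2 + 5/32u → 1/7v^3 - 5/7uv - 6/7v^2 + 5/32u - 15/224v
  leading term v^3: no divisor's leading term divides it; move 1/7v^3 to the remainder.
  leading term uv: subtract (-25/32)·k_3 from -5/7uv - 6/7v^2 + 5/32u - 15/224v → -1/7v^2 + 5/32u - 15/224v - 25/224
  leading term v^2: no divisor's leading term divides it; move -1/7v^2 to the remainder.
  leading term u: no divisor's leading term divides it; move 5/32u to the remainder.
  leading term v: no divisor's leading term divides it; move -15/224v to the remainder.
  leading term 1: no divisor's leading term divides it; move -25/224 to the remainder.
  remainder 1/7v^3 - 1/7v^2 + 5/32u - 15/224v - 25/224 ≠ 0; add k_4 = 1/7v^3 - 1/7v^2 + 5/32u - 15/224v - 25/224 to the basis.

The other S-polynomials (S(h_2,k_3), S(h_1,k_4), S(h_2,k_4), S(k_3,k_4)) all reduce to 0 modulo the current basis, so we have a Gröbner basis.
Inter-reduce: drop elements whose leading term is divisible by another's, tail-reduce, and make monic.
Reduced Gröbner basis: {v^3 - v^2 + 35/32u - 15/32v - 25/32, u^2 - 6/7v^2 - 5/7u - 6/7v + 5/56, uv + v^2 - 5/32}.

Since the reduced bases disagree, the two ideals are not the same.

No, the ideals differ.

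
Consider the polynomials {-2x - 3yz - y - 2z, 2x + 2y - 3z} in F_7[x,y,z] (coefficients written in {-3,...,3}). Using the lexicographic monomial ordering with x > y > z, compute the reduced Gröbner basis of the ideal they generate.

The reduced Gröbner basis is the canonical form of the ideal for this ordering.

f_1 = -2x - 3yz - y - 2z, LT = x.
f_2 = 2x + 2y - 3z, LT = x.

S(f_1,f_2): lcm = x. S = -2yz + 3y - z.
  reduce S modulo (f_1, f_2):
  remainder -2yz + 3y - z ≠ 0; add g_3 = -2yz + 3y - z to the basis.

The other S-polynomials (S(f_1,g_3), S(f_2,g_3)) all reduce to 0 modulo the current basis, so we have a Gröbner basis.
Inter-reduce: drop elements whose leading term is divisible by another's, tail-reduce, and make monic.

G = {x + y + 2z, yz + 2y - 3z}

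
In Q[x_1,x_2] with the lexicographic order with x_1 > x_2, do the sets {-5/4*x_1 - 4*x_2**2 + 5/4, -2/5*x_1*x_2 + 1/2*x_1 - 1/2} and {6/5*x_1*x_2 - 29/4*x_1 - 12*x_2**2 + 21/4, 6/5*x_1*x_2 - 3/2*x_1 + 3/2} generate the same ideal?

For a fixed monomial order, each ideal has a unique reduced Gröbner basis; comparing bases decides equality.
Buchberger on the first generating set:
f_1 = -5/4*x_1 - 4*x_2**2 + 5/4, LT = x_1.
f_2 = -2/5*x_1*x_2 + 1/2*x_1 - 1/2, LT = x_1*x_2.

S(f_1,f_2): lcm = x_1*x_2. S = 5/4*x_1 + 16/5*x_2**3 - x_2 - 5/4.
  reduce S modulo (f_1, f_2):
  remainder 16/5*x_2**3 - 4*x_2**2 - x_2 ≠ 0; add g_3 = 16/5*x_2**3 - 4*x_2**2 - x_2 to the basis.

The other S-polynomials (S(f_1,g_3), S(f_2,g_3)) all reduce to 0 modulo the current basis, so we have a Gröbner basis.
Inter-reduce: drop elements whose leading term is divisible by another's, tail-reduce, and make monic.
Reduced Gröbner basis: {x_1 + 16/5*x_2**2 - 1, x_2**3 - 5/4*x_2**2 - 5/16*x_2}.

Buchberger on the second generating set:
h_1 = 6/5*x_1*x_2 - 29/4*x_1 - 12*x_2**2 + 21/4, LT = x_1*x_2.
h_2 = 6/5*x_1*x_2 - 3/2*x_1 + 3/2, LT = x_1*x_2.

S(h_1,h_2): lcm = x_1*x_2. S = -115/24*x_1 - 10*x_2**2 + 25/8.
  reduce S modulo (h_1, h_2):
  remainder -115/24*x_1 - 10*x_2**2 + 25/8 ≠ 0; add k_3 = -115/24*x_1 - 10*x_2**2 + 25/8 to the basis.

S(h_1,k_3): lcm = x_1*x_2. S = -145/24*x_1 - 48/23*x_2**3 - 10*x_2**2 + 15/23*x_2 + 35/8.
  reduce S modulo (h_1, h_2, k_3):
  remainder -48/23*x_2**3 + 60/23*x_2**2 + 15/23*x_2 + 10/23 ≠ 0; add k_4 = -48/23*x_2**3 + 60/23*x_2**2 + 15/23*x_2 + 10/23 to the basis.

The other S-polynomials (S(h_2,k_3), S(h_1,k_4), S(h_2,k_4), S(k_3,k_4)) all reduce to 0 modulo the current basis, so we have a Gröbner basis.
Inter-reduce: drop elements whose leading term is divisible by another's, tail-reduce, and make monic.
Reduced Gröbner basis: {x_1 + 48/23*x_2**2 - 15/23, x_2**3 - 5/4*x_2**2 - 5/16*x_2 - 5/24}.

Since the reduced bases disagree, the two ideals are not the same.

No, the ideals differ.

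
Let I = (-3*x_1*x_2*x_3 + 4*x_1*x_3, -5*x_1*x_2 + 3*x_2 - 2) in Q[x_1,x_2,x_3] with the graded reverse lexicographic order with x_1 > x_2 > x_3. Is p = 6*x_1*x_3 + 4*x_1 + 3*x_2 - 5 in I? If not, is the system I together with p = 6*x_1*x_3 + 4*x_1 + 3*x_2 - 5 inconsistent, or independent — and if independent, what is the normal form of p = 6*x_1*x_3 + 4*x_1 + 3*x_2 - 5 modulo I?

First compute the reduced Gröbner basis of I by Buchberger's algorithm.
f_1 = -3*x_1*x_2*x_3 + 4*x_1*x_3, LT = x_1*x_2*x_3.
f_2 = -5*x_1*x_2 + 3*x_2 - 2, LT = x_1*x_2.

S(f_1,f_2): lcm = x_1*x_2*x_3. S = -4/3*x_1*x_3 + 3/5*x_2*x_3 - 2/5*x_3.
  leading term x_1*x_3: no divisor's leading term divides it; move -4/3*x_1*x_3 to the remainder.
  leading term x_2*x_3: no divisor's leading term divides it; move 3/5*x_2*x_3 to the remainder.
  leading term x_3: no divisor's leading term divides it; move -2/5*x_3 to the remainder.
  remainder -4/3*x_1*x_3 + 3/5*x_2*x_3 - 2/5*x_3 ≠ 0; add h_3 = -4/3*x_1*x_3 + 3/5*x_2*x_3 - 2/5*x_3 to the basis.

S(f_1,h_3): lcm = x_1*x_2*x_3. S = 9/20*x_2**2*x_3 - 4/3*x_1*x_3 - 3/10*x_2*x_3.
  leading term x_2**2*x_3: no divisor's leading term divides it; move 9/20*x_2**2*x_3 to the remainder.
  leading term x_1*x_3: subtract (1)·h_3 from -4/3*x_1*x_3 - 3/10*x_2*x_3 → -9/10*x_2*x_3 + 2/5*x_3
  leading term x_2*x_3: no divisor's leading term divides it; move -9/10*x_2*x_3 to the remainder.
  leading term x_3: no divisor's leading term divides it; move 2/5*x_3 to the remainder.
  remainder 9/20*x_2**2*x_3 - 9/10*x_2*x_3 + 2/5*x_3 ≠ 0; add h_4 = 9/20*x_2**2*x_3 - 9/10*x_2*x_3 + 2/5*x_3 to the basis.

The other S-polynomials (S(f_2,h_3), S(f_1,h_4), S(f_2,h_4), S(h_3,h_4)) all reduce to 0 modulo the current basis, so we have a Gröbner basis.
Inter-reduce: drop elements whose leading term is divisible by another's, tail-reduce, and make monic.
Reduced Gröbner basis: {x_2**2*x_3 - 2*x_2*x_3 + 8/9*x_3, x_1*x_2 - 3/5*x_2 + 2/5, x_1*x_3 - 9/20*x_2*x_3 + 3/10*x_3}.
Label its elements g_1 = x_2**2*x_3 - 2*x_2*x_3 + 8/9*x_3, g_2 = x_1*x_2 - 3/5*x_2 + 2/5, g_3 = x_1*x_3 - 9/20*x_2*x_3 + 3/10*x_3.

Reduce p = 6*x_1*x_3 + 4*x_1 + 3*x_2 - 5 modulo G:
  leading term x_1*x_3: subtract (6)·g_3 from 6*x_1*x_3 + 4*x_1 + 3*x_2 - 5 → 27/10*x_2*x_3 + 4*x_1 + 3*x_2 - 9/5*x_3 - 5
  leading term x_2*x_3: no divisor's leading term divides it; move 27/10*x_2*x_3 to the remainder.
  leading term x_1: no divisor's leading term divides it; move 4*x_1 to the remainder.
  leading term x_2: no divisor's leading term divides it; move 3*x_2 to the remainder.
  leading term x_3: no divisor's leading term divides it; move -9/5*x_3 to the remainder.
  leading term 1: no divisor's leading term divides it; move -5 to the remainder.
  normal form = 27/10*x_2*x_3 + 4*x_1 + 3*x_2 - 9/5*x_3 - 5.
The normal form is nonzero, so p ∉ I. Since p minus its normal form lies in I, I + (p) = I + (r) where r = 27/10*x_2*x_3 + 4*x_1 + 3*x_2 - 9/5*x_3 - 5; decide whether this ideal is the whole ring.
Run Buchberger on G together with r (pairs among the g_i already reduce to 0 since G is a Gröbner basis):
g_1 = x_2**2*x_3 - 2*x_2*x_3 + 8/9*x_3, LT = x_2**2*x_3.
g_2 = x_1*x_2 - 3/5*x_2 + 2/5, LT = x_1*x_2.
g_3 = x_1*x_3 - 9/20*x_2*x_3 + 3/10*x_3, LT = x_1*x_3.
r = 27/10*x_2*x_3 + 4*x_1 + 3*x_2 - 9/5*x_3 - 5, LT = x_2*x_3.

S(g_1,r): lcm = x_2**2*x_3. S = -40/27*x_1*x_2 - 10/9*x_2**2 - 4/3*x_2*x_3 + 50/27*x_2 + 8/9*x_3.
  leading term x_1*x_2: subtract (-40/27)·g_2 from -40/27*x_1*x_2 - 10/9*x_2**2 - 4/3*x_2*x_3 + 50/27*x_2 + 8/9*x_3 → -10/9*x_2**2 - 4/3*x_2*x_3 + 26/27*x_2 + 8/9*x_3 + 16/27
  leading term x_2**2: no divisor's leading term divides it; move -10/9*x_2**2 to the remainder.
  leading term x_2*x_3: subtract (-40/81)·r from -4/3*x_2*x_3 + 26/27*x_2 + 8/9*x_3 + 16/27 → 160/81*x_1 + 22/9*x_2 - 152/81
  leading term x_1: no divisor's leading term divides it; move 160/81*x_1 to the remainder.
  leading term x_2: no divisor's leading term divides it; move 22/9*x_2 to the remainder.
  leading term 1: no divisor's leading term divides it; move -152/81 to the remainder.
  remainder -10/9*x_2**2 + 160/81*x_1 + 22/9*x_2 - 152/81 ≠ 0; add m_5 = -10/9*x_2**2 + 160/81*x_1 + 22/9*x_2 - 152/81 to the basis.

S(g_2,r): lcm = x_1*x_2*x_3. S = -40/27*x_1**2 - 10/9*x_1*x_2 + 2/3*x_1*x_3 - 3/5*x_2*x_3 + 50/27*x_1 + 2/5*x_3.
  leading term x_1**2: no divisor's leading term divides it; move -40/27*x_1**2 to the remainder.
  leading term x_1*x_2: subtract (-10/9)·g_2 from -10/9*x_1*x_2 + 2/3*x_1*x_3 - 3/5*x_2*x_3 + 50/27*x_1 + 2/5*x_3 → 2/3*x_1*x_3 - 3/5*x_2*x_3 + 50/27*x_1 - 2/3*x_2 + 2/5*x_3 + 4/9
  leading term x_1*x_3: subtract (2/3)·g_3 from 2/3*x_1*x_3 - 3/5*x_2*x_3 + 50/27*x_1 - 2/3*x_2 + 2/5*x_3 + 4/9 → -3/10*x_2*x_3 + 50/27*x_1 - 2/3*x_2 + 1/5*x_3 + 4/9
  leading term x_2*x_3: subtract (-1/9)·r from -3/10*x_2*x_3 + 50/27*x_1 - 2/3*x_2 + 1/5*x_3 + 4/9 → 62/27*x_1 - 1/3*x_2 - 1/9
  leading term x_1: no divisor's leading term divides it; move 62/27*x_1 to the remainder.
  leading term x_2: no divisor's leading term divides it; move -1/3*x_2 to the remainder.
  leading term 1: no divisor's leading term divides it; move -1/9 to the remainder.
  remainder -40/27*x_1**2 + 62/27*x_1 - 1/3*x_2 - 1/9 ≠ 0; add m_6 = -40/27*x_1**2 + 62/27*x_1 - 1/3*x_2 - 1/9 to the basis.

S(g_1,m_5): lcm = x_2**2*x_3. S = 16/9*x_1*x_3 + 1/5*x_2*x_3 - 4/5*x_3.
  leading term x_1*x_3: subtract (16/9)·g_3 from 16/9*x_1*x_3 + 1/5*x_2*x_3 - 4/5*x_3 → x_2*x_3 - 4/3*x_3
  leading term x_2*x_3: subtract (10/27)·r from x_2*x_3 - 4/3*x_3 → -40/27*x_1 - 10/9*x_2 - 2/3*x_3 + 50/27
  leading term x_1: no divisor's leading term divides it; move -40/27*x_1 to the remainder.
  leading term x_2: no divisor's leading term divides it; move -10/9*x_2 to the remainder.
  leading term x_3: no divisor's leading term divides it; move -2/3*x_3 to the remainder.
  leading term 1: no divisor's leading term divides it; move 50/27 to the remainder.
  remainder -40/27*x_1 - 10/9*x_2 - 2/3*x_3 + 50/27 ≠ 0; add m_7 = -40/27*x_1 - 10/9*x_2 - 2/3*x_3 + 50/27 to the basis.

S(g_3,m_7): lcm = x_1*x_3. S = -6/5*x_2*x_3 - 9/20*x_3**2 + 31/20*x_3.
  leading term x_2*x_3: subtract (-4/9)·r from -6/5*x_2*x_3 - 9/20*x_3**2 + 31/20*x_3 → -9/20*x_3**2 + 16/9*x_1 + 4/3*x_2 + 3/4*x_3 - 20/9
  leading term x_3**2: no divisor's leading term divides it; move -9/20*x_3**2 to the remainder.
  leading term x_1: subtract (-6/5)·m_7 from 16/9*x_1 + 4/3*x_2 + 3/4*x_3 - 20/9 → -1/20*x_3
  leading term x_3: no divisor's leading term divides it; move -1/20*x_3 to the remainder.
  remainder -9/20*x_3**2 - 1/20*x_3 ≠ 0; add m_8 = -9/20*x_3**2 - 1/20*x_3 to the basis.

The other S-polynomials (S(g_1,g_2), S(g_1,g_3), S(g_2,g_3), S(g_3,r), S(g_2,m_5), S(g_3,m_5), S(r,m_5), S(g_1,m_6), S(g_2,m_6), S(g_3,m_6), S(r,m_6), S(m_5,m_6), S(g_1,m_7), S(g_2,m_7), S(r,m_7), S(m_5,m_7), S(m_6,m_7), S(g_1,m_8), S(g_2,m_8), S(g_3,m_8), S(r,m_8), S(m_5,m_8), S(m_6,m_8), S(m_7,m_8)) all reduce to 0 modulo the current basis, so we have a Gröbner basis.
Inter-reduce: drop elements whose leading term is divisible by another's, tail-reduce, and make monic.
Reduced Gröbner basis: {x_2**2 - 13/15*x_2 + 4/5*x_3 - 8/15, x_2*x_3 - 4/3*x_3, x_3**2 + 1/9*x_3, x_1 + 3/4*x_2 + 9/20*x_3 - 5/4}.
The reduced Gröbner basis of I + (p) is {x_2**2 - 13/15*x_2 + 4/5*x_3 - 8/15, x_2*x_3 - 4/3*x_3, x_3**2 + 1/9*x_3, x_1 + 3/4*x_2 + 9/20*x_3 - 5/4} ≠ {1}, a proper ideal, so the enlarged system stays consistent: p is independent of I, with normal form 27/10*x_2*x_3 + 4*x_1 + 3*x_2 - 9/5*x_3 - 5.

Ideal membership is decidable via reduction modulo a Gröbner basis.

6*x_1*x_3 + 4*x_1 + 3*x_2 - 5 is independent of I; its normal form modulo I is 27/10*x_2*x_3 + 4*x_1 + 3*x_2 - 9/5*x_3 - 5.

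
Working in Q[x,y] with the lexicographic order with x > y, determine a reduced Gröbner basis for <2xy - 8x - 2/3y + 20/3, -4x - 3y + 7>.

This is the nonlinear analogue of row-reducing a linear system.

f_1 = 2xy - 8x - 2/3y + 20/3, LT = xy.
f_2 = -4x - 3y + 7, LT = x.

S(f_1,f_2): lcm = xy. S = -4x - 3/4y^2 + 17/12y + 10/3.
  leading term x: subtract (1)·f_2 from -4x - 3/4y^2 + 17/12y + 10/3 → -3/4y^2 + 53/12y - 11/3
  leading term y^2: no divisor's leading term divides it; move -3/4y^2 to the remainder.
  leading term y: no divisor's leading term divides it; move 53/12y to the remainder.
  leading term 1: no divisor's leading term divides it; move -11/3 to the remainder.
  remainder -3/4y^2 + 53/12y - 11/3 ≠ 0; add g_3 = -3/4y^2 + 53/12y - 11/3 to the basis.

S(f_1,g_3): lcm = xy^2. S = 17/9xy - 44/9x - 1/3y^2 + 10/3y.
  leading term xy: subtract (17/18)·f_1 from 17/9xy - 44/9x - 1/3y^2 + 10/3y → 8/3x - 1/3y^2 + 107/27y - 170/27
  leading term x: subtract (-2/3)·f_2 from 8/3x - 1/3y^2 + 107/27y - 170/27 → -1/3y^2 + 53/27y - 44/27
  leading term y^2: subtract (4/9)·g_3 from -1/3y^2 + 53/27y - 44/27 → 0
  remainder 0.

S(f_2,g_3): leading monomials are coprime, so the S-polynomial reduces to 0 (Buchberger's first criterion).
Every S-polynomial of the final basis reduces to 0, so we have a Gröbner basis.
Inter-reduce: drop elements whose leading term is divisible by another's, tail-reduce, and make monic.

G = {x + 3/4y - 7/4, y^2 - 53/9y + 44/9}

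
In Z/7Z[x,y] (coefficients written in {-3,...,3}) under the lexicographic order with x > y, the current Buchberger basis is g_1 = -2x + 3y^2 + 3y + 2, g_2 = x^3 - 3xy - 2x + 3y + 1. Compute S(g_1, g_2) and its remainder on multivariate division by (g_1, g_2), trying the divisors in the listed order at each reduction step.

lcm(LM(g_1), LM(g_2)) = x^3.
S = (lcm/LT(g_1))·g_1 − (lcm/LT(g_2))·g_2 = 2x^2y^2 + 2x^2y - x^2 + 3xy + 2x - 3y - 1.
Reduce S modulo (g_1, g_2) in that order:
  leading term x^2y^2: subtract (-xy^2)·g_1 from 2x^2y^2 + 2x^2y - x^2 + 3xy + 2x - 3y - 1 → 2x^2y - x^2 + 3xy^4 + 3xy^3 + 2xy^2 + 3xy + 2x - 3y - 1
  leading term x^2y: subtract (-xy)·g_1 from 2x^2y - x^2 + 3xy^4 + 3xy^3 + 2xy^2 + 3xy + 2x - 3y - 1 → -x^2 + 3xy^4 - xy^3 - 2xy^2 - 2xy + 2x - 3y - 1
  leading term x^2: subtract (-3x)·g_1 from -x^2 + 3xy^4 - xy^3 - 2xy^2 - 2xy + 2x - 3y - 1 → 3xy^4 - xy^3 + x - 3y - 1
  leading term xy^4: subtract (2y^4)·g_1 from 3xy^4 - xy^3 + x - 3y - 1 → -xy^3 + x + y^6 + y^5 + 3y^4 - 3y - 1
  leading term xy^3: subtract (-3y^3)·g_1 from -xy^3 + x + y^6 + y^5 + 3y^4 - 3y - 1 → x + y^6 + 3y^5 - 2y^4 - y^3 - 3y - 1
  leading term x: subtract (3)·g_1 from x + y^6 + 3y^5 - 2y^4 - y^3 - 3y - 1 → y^6 + 3y^5 - 2y^4 - y^3 - 2y^2 + 2y
  leading term y^6: no divisor's leading term divides it; move y^6 to the remainder.
  leading term y^5: no divisor's leading term divides it; move 3y^5 to the remainder.
  leading term y^4: no divisor's leading term divides it; move -2y^4 to the remainder.
  leading term y^3: no divisor's leading term divides it; move -y^3 to the remainder.
  leading term y^2: no divisor's leading term divides it; move -2y^2 to the remainder.
  leading term y: no divisor's leading term divides it; move 2y to the remainder.
The remainder y^6 + 3y^5 - 2y^4 - y^3 - 2y^2 + 2y is nonzero, so it would be added as the next basis element.

S(g_1, g_2) = 2x^2y^2 + 2x^2y - x^2 + 3xy + 2x - 3y - 1; remainder on division = y^6 + 3y^5 - 2y^4 - y^3 - 2y^2 + 2y.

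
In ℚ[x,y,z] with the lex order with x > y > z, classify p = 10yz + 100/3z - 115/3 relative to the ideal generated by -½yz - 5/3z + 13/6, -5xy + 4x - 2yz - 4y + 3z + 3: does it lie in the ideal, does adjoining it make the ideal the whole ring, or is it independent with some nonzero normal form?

First compute the reduced Gröbner basis of I by Buchberger's algorithm.
f_1 = -½yz - 5/3z + 13/6, LT = yz.
f_2 = -5xy + 4x - 2yz - 4y + 3z + 3, LT = xy.

S(f_1,f_2): lcm = xyz. S = 62/15xz - 13/3x - ⅖yz² - ⅘yz + ⅗z² + ⅗z.
  leading term xz: no divisor's leading term divides it; move 62/15xz to the remainder.
  leading term x: no divisor's leading term divides it; move -13/3x to the remainder.
  leading term yz²: subtract (⅘z)·f_1 from -⅖yz² - ⅘yz + ⅗z² + ⅗z → -⅘yz + 29/15z² - 17/15z
  leading term yz: subtract (8/5)·f_1 from -⅘yz + 29/15z² - 17/15z → 29/15z² + 23/15z - 52/15
  leading term z²: no divisor's leading term divides it; move 29/15z² to the remainder.
  leading term z: no divisor's leading term divides it; move 23/15z to the remainder.
  leading term 1: no divisor's leading term divides it; move -52/15 to the remainder.
  remainder 62/15xz - 13/3x + 29/15z² + 23/15z - 52/15 ≠ 0; add h_3 = 62/15xz - 13/3x + 29/15z² + 23/15z - 52/15 to the basis.

The other S-polynomials (S(f_1,h_3), S(f_2,h_3)) all reduce to 0 modulo the current basis, so we have a Gröbner basis.
Inter-reduce: drop elements whose leading term is divisible by another's, tail-reduce, and make monic.
Reduced Gröbner basis: {xy - ⅘x + ⅘y - 29/15z + 17/15, xz - 65/62x + 29/62z² + 23/62z - 26/31, yz + 10/3z - 13/3}.
Label its elements g_1 = xy - ⅘x + ⅘y - 29/15z + 17/15, g_2 = xz - 65/62x + 29/62z² + 23/62z - 26/31, g_3 = yz + 10/3z - 13/3.

Reduce p = 10yz + 100/3z - 115/3 modulo G:
  leading term yz: subtract (10)·g_3 from 10yz + 100/3z - 115/3 → 5
  leading term 1: no divisor's leading term divides it; move 5 to the remainder.
  normal form = 5.
The normal form is nonzero, so p ∉ I. Since p minus its normal form lies in I, I + (p) = I + (r) where r = 5; decide whether this ideal is the whole ring.
Here r = 5 is a nonzero constant, hence a unit: 1 ∈ I + (p), the Gröbner basis of I + (p) is {1}, and the enlarged system has no common solution — adjoining p is inconsistent.

Adjoining 10yz + 100/3z - 115/3 makes the ideal the whole ring: the system is inconsistent.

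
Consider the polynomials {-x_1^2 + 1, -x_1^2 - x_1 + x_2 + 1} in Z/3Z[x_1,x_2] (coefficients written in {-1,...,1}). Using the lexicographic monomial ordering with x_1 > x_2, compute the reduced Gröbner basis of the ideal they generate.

G = {x_1 - x_2, x_2^2 - 1}

f_1 = -x_1^2 + 1, LT = x_1^2.
f_2 = -x_1^2 - x_1 + x_2 + 1, LT = x_1^2.

S(f_1,f_2): lcm = x_1^2. S = -x_1 + x_2.
  leading term x_1: no divisor's leading term divides it; move -x_1 to the remainder.
  leading term x_2: no divisor's leading term divides it; move x_2 to the remainder.
  remainder -x_1 + x_2 ≠ 0; add g_3 = -x_1 + x_2 to the basis.

S(f_1,g_3): lcm = x_1^2. S = x_1x_2 - 1.
  leading term x_1x_2: subtract (-x_2)·g_3 from x_1x_2 - 1 → x_2^2 - 1
  leading term x_2^2: no divisor's leading term divides it; move x_2^2 to the remainder.
  leading term 1: no divisor's leading term divides it; move -1 to the remainder.
  remainder x_2^2 - 1 ≠ 0; add g_4 = x_2^2 - 1 to the basis.

The other S-polynomials (S(f_2,g_3), S(f_1,g_4), S(f_2,g_4), S(g_3,g_4)) all reduce to 0 modulo the current basis, so we have a Gröbner basis.
Inter-reduce: drop elements whose leading term is divisible by another's, tail-reduce, and make monic.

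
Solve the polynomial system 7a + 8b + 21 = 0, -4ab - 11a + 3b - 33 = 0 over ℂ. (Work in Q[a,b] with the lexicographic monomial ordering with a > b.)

{(109/28, -193/32), (-3, 0)}

Compute a lex Gröbner basis by Buchberger's algorithm.
f_1 = 7a + 8b + 21, LT = a.
f_2 = -4ab - 11a + 3b - 33, LT = ab.

S(f_1,f_2): lcm = ab. S = -\tfrac{11}{4}a + \tfrac{8}{7}b^{2} + \tfrac{15}{4}b - \tfrac{33}{4}.
  leading term a: subtract (-\tfrac{11}{28})·f_1 from -\tfrac{11}{4}a + \tfrac{8}{7}b^{2} + \tfrac{15}{4}b - \tfrac{33}{4} → \tfrac{8}{7}b^{2} + \tfrac{193}{28}b
  leading term b^{2}: no divisor's leading term divides it; move \tfrac{8}{7}b^{2} to the remainder.
  leading term b: no divisor's leading term divides it; move \tfrac{193}{28}b to the remainder.
  remainder \tfrac{8}{7}b^{2} + \tfrac{193}{28}b ≠ 0; add h_3 = \tfrac{8}{7}b^{2} + \tfrac{193}{28}b to the basis.

S(f_1,h_3): leading monomials are coprime, so the S-polynomial reduces to 0 (Buchberger's first criterion).
S(f_2,h_3): lcm = ab^{2}. S = -\tfrac{105}{32}ab - \tfrac{3}{4}b^{2} + \tfrac{33}{4}b.
  leading term ab: subtract (-\tfrac{15}{32}b)·f_1 from -\tfrac{105}{32}ab - \tfrac{3}{4}b^{2} + \tfrac{33}{4}b → 3b^{2} + \tfrac{579}{32}b
  leading term b^{2}: subtract (\tfrac{21}{8})·h_3 from 3b^{2} + \tfrac{579}{32}b → 0
  remainder 0.

Every S-polynomial of the final basis reduces to 0, so we have a Gröbner basis.
Inter-reduce: drop elements whose leading term is divisible by another's, tail-reduce, and make monic.
Reduced Gröbner basis: {a + \tfrac{8}{7}b + 3, b^{2} + \tfrac{193}{32}b}.

Since the basis is lex-ordered, b^{2} + \tfrac{193}{32}b is univariate in b. Its roots are {-193/32, 0}. Back-substituting each root into the other basis elements fixes the other coordinates.
  b = -193/32: the earlier basis element becomes a - \tfrac{109}{28} = 0, giving a = 109/28 — point (109/28, -193/32).
  b = 0: the earlier basis element becomes a + 3 = 0, giving a = -3 — point (-3, 0).
Check: every point annihilates each of the original generators.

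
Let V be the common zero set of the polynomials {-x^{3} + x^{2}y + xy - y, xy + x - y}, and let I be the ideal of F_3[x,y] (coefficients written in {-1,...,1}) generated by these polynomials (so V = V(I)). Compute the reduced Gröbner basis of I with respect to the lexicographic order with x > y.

f_1 = -x^{3} + x^{2}y + xy - y, LT = x^{3}.
f_2 = xy + x - y, LT = xy.

S(f_1,f_2): lcm = x^{3}y. S = -x^{3} - x^{2}y^{2} + x^{2}y - xy^{2} + y^{2}.
  reduce S modulo (f_1, f_2):
  remainder -x^{2} + x - y^{2} ≠ 0; add g_3 = -x^{2} + x - y^{2} to the basis.

S(f_2,g_3): lcm = x^{2}y. S = x^{2} - y^{3}.
  reduce S modulo (f_1, f_2, g_3):
  remainder x - y^{3} - y^{2} ≠ 0; add g_4 = x - y^{3} - y^{2} to the basis.

S(f_2,g_4): lcm = xy. S = x + y^{4} + y^{3} - y.
  reduce S modulo (f_1, f_2, g_3, g_4):
  remainder y^{4} - y^{3} + y^{2} - y ≠ 0; add g_5 = y^{4} - y^{3} + y^{2} - y to the basis.

The other S-polynomials (S(f_1,g_3), S(f_1,g_4), S(g_3,g_4), S(f_1,g_5), S(f_2,g_5), S(g_3,g_5), S(g_4,g_5)) all reduce to 0 modulo the current basis, so we have a Gröbner basis.
Inter-reduce: drop elements whose leading term is divisible by another's, tail-reduce, and make monic.

G = {x - y^{3} - y^{2}, y^{4} - y^{3} + y^{2} - y}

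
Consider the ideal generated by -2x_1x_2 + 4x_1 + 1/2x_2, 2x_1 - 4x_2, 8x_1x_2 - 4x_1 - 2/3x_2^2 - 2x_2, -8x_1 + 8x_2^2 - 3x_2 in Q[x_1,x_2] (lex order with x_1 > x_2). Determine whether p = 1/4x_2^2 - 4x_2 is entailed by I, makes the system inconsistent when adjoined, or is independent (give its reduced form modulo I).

First compute the reduced Gröbner basis of I by Buchberger's algorithm.
f_1 = -2x_1x_2 + 4x_1 + 1/2x_2, LT = x_1x_2.
f_2 = 2x_1 - 4x_2, LT = x_1.
f_3 = 8x_1x_2 - 4x_1 - 2/3x_2^2 - 2x_2, LT = x_1x_2.
f_4 = -8x_1 + 8x_2^2 - 3x_2, LT = x_1.

S(f_1,f_2): lcm = x_1x_2. S = -2x_1 + 2x_2^2 - 1/4x_2.
  leading term x_1: subtract (-1)·f_2 from -2x_1 + 2x_2^2 - 1/4x_2 → 2x_2^2 - 17/4x_2
  leading term x_2^2: no divisor's leading term divides it; move 2x_2^2 to the remainder.
  leading term x_2: no divisor's leading term divides it; move -17/4x_2 to the remainder.
  remainder 2x_2^2 - 17/4x_2 ≠ 0; add h_5 = 2x_2^2 - 17/4x_2 to the basis.

S(f_1,f_3): lcm = x_1x_2. S = -3/2x_1 + 1/12x_2^2.
  leading term x_1: subtract (-3/4)·f_2 from -3/2x_1 + 1/12x_2^2 → 1/12x_2^2 - 3x_2
  leading term x_2^2: subtract (1/24)·h_5 from 1/12x_2^2 - 3x_2 → -271/96x_2
  leading term x_2: no divisor's leading term divides it; move -271/96x_2 to the remainder.
  remainder -271/96x_2 ≠ 0; add h_6 = -271/96x_2 to the basis.

The other S-polynomials (S(f_1,f_4), S(f_2,f_3), S(f_2,f_4), S(f_3,f_4), S(f_1,h_5), S(f_2,h_5), S(f_3,h_5), S(f_4,h_5), S(f_1,h_6), S(f_2,h_6), S(f_3,h_6), S(f_4,h_6), S(h_5,h_6)) all reduce to 0 modulo the current basis, so we have a Gröbner basis.
Inter-reduce: drop elements whose leading term is divisible by another's, tail-reduce, and make monic.
Reduced Gröbner basis: {x_1, x_2}.
Label its elements g_1 = x_1, g_2 = x_2.

Reduce p = 1/4x_2^2 - 4x_2 modulo G:
  leading term x_2^2: subtract (1/4x_2)·g_2 from 1/4x_2^2 - 4x_2 → -4x_2
  leading term x_2: subtract (-4)·g_2 from -4x_2 → 0
  normal form = 0.
Since the normal form is 0, p ∈ I.

1/4x_2^2 - 4x_2 lies in I (it reduces to 0).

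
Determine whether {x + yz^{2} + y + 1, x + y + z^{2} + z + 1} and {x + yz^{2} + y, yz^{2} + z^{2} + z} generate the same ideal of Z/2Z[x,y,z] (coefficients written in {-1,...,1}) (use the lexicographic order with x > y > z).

No, the ideals differ.

Since reduced Gröbner bases are canonical representatives of ideals under a given ordering, it suffices to compute and compare them.
Buchberger on the first generating set:
f_1 = x + yz^{2} + y + 1, LT = x.
f_2 = x + y + z^{2} + z + 1, LT = x.

S(f_1,f_2): lcm = x. S = yz^{2} + z^{2} + z.
  leading term yz^{2}: no divisor's leading term divides it; move yz^{2} to the remainder.
  leading term z^{2}: no divisor's leading term divides it; move z^{2} to the remainder.
  leading term z: no divisor's leading term divides it; move z to the remainder.
  remainder yz^{2} + z^{2} + z ≠ 0; add g_3 = yz^{2} + z^{2} + z to the basis.

S(f_1,g_3): leading monomials are coprime, so the S-polynomial reduces to 0 (Buchberger's first criterion).
S(f_2,g_3): leading monomials are coprime, so the S-polynomial reduces to 0 (Buchberger's first criterion).
Every S-polynomial of the final basis reduces to 0, so we have a Gröbner basis.
Inter-reduce: drop elements whose leading term is divisible by another's, tail-reduce, and make monic.
Reduced Gröbner basis: {x + y + z^{2} + z + 1, yz^{2} + z^{2} + z}.

Buchberger on the second generating set:
h_1 = x + yz^{2} + y, LT = x.
h_2 = yz^{2} + z^{2} + z, LT = yz^{2}.

S(h_1,h_2): leading monomials are coprime, so the S-polynomial reduces to 0 (Buchberger's first criterion).
Every S-polynomial of the final basis reduces to 0, so we have a Gröbner basis.
Inter-reduce: drop elements whose leading term is divisible by another's, tail-reduce, and make monic.
Reduced Gröbner basis: {x + y + z^{2} + z, yz^{2} + z^{2} + z}.

Since the reduced bases disagree, the two ideals are not the same.
The same test decides containment: I ⊆ J iff every generator of I reduces to 0 modulo a Gröbner basis of J.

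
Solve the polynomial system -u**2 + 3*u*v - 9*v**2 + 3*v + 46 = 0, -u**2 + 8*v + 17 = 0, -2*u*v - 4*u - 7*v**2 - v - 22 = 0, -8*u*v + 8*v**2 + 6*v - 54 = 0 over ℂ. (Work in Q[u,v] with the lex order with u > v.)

Compute a lex Gröbner basis by Buchberger's algorithm.
f_1 = -u**2 + 3*u*v - 9*v**2 + 3*v + 46, LT = u**2.
f_2 = -u**2 + 8*v + 17, LT = u**2.
f_3 = -2*u*v - 4*u - 7*v**2 - v - 22, LT = u*v.
f_4 = -8*u*v + 8*v**2 + 6*v - 54, LT = u*v.

S(f_1,f_2): lcm = u**2. S = -3*u*v + 9*v**2 + 5*v - 29.
  leading term u*v: subtract (3/2)·f_3 from -3*u*v + 9*v**2 + 5*v - 29 → 6*u + 39/2*v**2 + 13/2*v + 4
  leading term u: no divisor's leading term divides it; move 6*u to the remainder.
  leading term v**2: no divisor's leading term divides it; move 39/2*v**2 to the remainder.
  leading term v: no divisor's leading term divides it; move 13/2*v to the remainder.
  leading term 1: no divisor's leading term divides it; move 4 to the remainder.
  remainder 6*u + 39/2*v**2 + 13/2*v + 4 ≠ 0; add h_5 = 6*u + 39/2*v**2 + 13/2*v + 4 to the basis.

S(f_1,f_3): lcm = u**2*v. S = -2*u**2 - 13/2*u*v**2 - 1/2*u*v - 11*u + 9*v**3 - 3*v**2 - 46*v.
  leading term u**2: subtract (2)·f_1 from -2*u**2 - 13/2*u*v**2 - 1/2*u*v - 11*u + 9*v**3 - 3*v**2 - 46*v → -13/2*u*v**2 - 13/2*u*v - 11*u + 9*v**3 + 15*v**2 - 52*v - 92
  leading term u*v**2: subtract (13/4*v)·f_3 from -13/2*u*v**2 - 13/2*u*v - 11*u + 9*v**3 + 15*v**2 - 52*v - 92 → 13/2*u*v - 11*u + 127/4*v**3 + 73/4*v**2 + 39/2*v - 92
  leading term u*v: subtract (-13/4)·f_3 from 13/2*u*v - 11*u + 127/4*v**3 + 73/4*v**2 + 39/2*v - 92 → -24*u + 127/4*v**3 - 9/2*v**2 + 65/4*v - 327/2
  leading term u: subtract (-4)·h_5 from -24*u + 127/4*v**3 - 9/2*v**2 + 65/4*v - 327/2 → 127/4*v**3 + 147/2*v**2 + 169/4*v - 295/2
  leading term v**3: no divisor's leading term divides it; move 127/4*v**3 to the remainder.
  leading term v**2: no divisor's leading term divides it; move 147/2*v**2 to the remainder.
  leading term v: no divisor's leading term divides it; move 169/4*v to the remainder.
  leading term 1: no divisor's leading term divides it; move -295/2 to the remainder.
  remainder 127/4*v**3 + 147/2*v**2 + 169/4*v - 295/2 ≠ 0; add h_6 = 127/4*v**3 + 147/2*v**2 + 169/4*v - 295/2 to the basis.

S(f_1,f_4): lcm = u**2*v. S = -2*u*v**2 + 3/4*u*v - 27/4*u + 9*v**3 - 3*v**2 - 46*v.
  leading term u*v**2: subtract (v)·f_3 from -2*u*v**2 + 3/4*u*v - 27/4*u + 9*v**3 - 3*v**2 - 46*v → 19/4*u*v - 27/4*u + 16*v**3 - 2*v**2 - 24*v
  leading term u*v: subtract (-19/8)·f_3 from 19/4*u*v - 27/4*u + 16*v**3 - 2*v**2 - 24*v → -65/4*u + 16*v**3 - 149/8*v**2 - 211/8*v - 209/4
  leading term u: subtract (-65/24)·h_5 from -65/4*u + 16*v**3 - 149/8*v**2 - 211/8*v - 209/4 → 16*v**3 + 547/16*v**2 - 421/48*v - 497/12
  leading term v**3: subtract (64/127)·h_6 from 16*v**3 + 547/16*v**2 - 421/48*v - 497/12 → -5795/2032*v**2 - 183259/6096*v + 50161/1524
  leading term v**2: no divisor's leading term divides it; move -5795/2032*v**2 to the remainder.
  leading term v: no divisor's leading term divides it; move -183259/6096*v to the remainder.
  leading term 1: no divisor's leading term divides it; move 50161/1524 to the remainder.
  remainder -5795/2032*v**2 - 183259/6096*v + 50161/1524 ≠ 0; add h_7 = -5795/2032*v**2 - 183259/6096*v + 50161/1524 to the basis.

S(f_2,f_3): lcm = u**2*v. S = -2*u**2 - 7/2*u*v**2 - 1/2*u*v - 11*u - 8*v**2 - 17*v.
  leading term u**2: subtract (2)·f_1 from -2*u**2 - 7/2*u*v**2 - 1/2*u*v - 11*u - 8*v**2 - 17*v → -7/2*u*v**2 - 13/2*u*v - 11*u + 10*v**2 - 23*v - 92
  leading term u*v**2: subtract (7/4*v)·f_3 from -7/2*u*v**2 - 13/2*u*v - 11*u + 10*v**2 - 23*v - 92 → 1/2*u*v - 11*u + 49/4*v**3 + 47/4*v**2 + 31/2*v - 92
  leading term u*v: subtract (-1/4)·f_3 from 1/2*u*v - 11*u + 49/4*v**3 + 47/4*v**2 + 31/2*v - 92 → -12*u + 49/4*v**3 + 10*v**2 + 61/4*v - 195/2
  leading term u: subtract (-2)·h_5 from -12*u + 49/4*v**3 + 10*v**2 + 61/4*v - 195/2 → 49/4*v**3 + 49*v**2 + 113/4*v - 179/2
  leading term v**3: subtract (49/127)·h_6 from 49/4*v**3 + 49*v**2 + 113/4*v - 179/2 → 5243/254*v**2 + 3035/254*v - 4139/127
  leading term v**2: subtract (-41944/5795)·h_7 from 5243/254*v**2 + 3035/254*v - 4139/127 → -3575053/17385*v + 3575053/17385
  leading term v: no divisor's leading term divides it; move -3575053/17385*v to the remainder.
  leading term 1: no divisor's leading term divides it; move 3575053/17385 to the remainder.
  remainder -3575053/17385*v + 3575053/17385 ≠ 0; add h_8 = -3575053/17385*v + 3575053/17385 to the basis.

The other S-polynomials (S(f_2,f_4), S(f_3,f_4), S(f_1,h_5), S(f_2,h_5), S(f_3,h_5), S(f_4,h_5), S(f_1,h_6), S(f_2,h_6), S(f_3,h_6), S(f_4,h_6), S(h_5,h_6), S(f_1,h_7), S(f_2,h_7), S(f_3,h_7), S(f_4,h_7), S(h_5,h_7), S(h_6,h_7), S(f_1,h_8), S(f_2,h_8), S(f_3,h_8), S(f_4,h_8), S(h_5,h_8), S(h_6,h_8), S(h_7,h_8)) all reduce to 0 modulo the current basis, so we have a Gröbner basis.
Inter-reduce: drop elements whose leading term is divisible by another's, tail-reduce, and make monic.
Reduced Gröbner basis: {u + 5, v - 1}.

The lex basis is triangular: the last element involves only v. Solving v - 1 = 0 gives v ∈ {1}; substituting each value into the earlier elements determines the remaining variables.
  v = 1: the earlier basis element becomes u + 5 = 0, giving u = -5 — point (-5, 1).
Each listed point satisfies every original equation (direct substitution).

{(-5, 1)}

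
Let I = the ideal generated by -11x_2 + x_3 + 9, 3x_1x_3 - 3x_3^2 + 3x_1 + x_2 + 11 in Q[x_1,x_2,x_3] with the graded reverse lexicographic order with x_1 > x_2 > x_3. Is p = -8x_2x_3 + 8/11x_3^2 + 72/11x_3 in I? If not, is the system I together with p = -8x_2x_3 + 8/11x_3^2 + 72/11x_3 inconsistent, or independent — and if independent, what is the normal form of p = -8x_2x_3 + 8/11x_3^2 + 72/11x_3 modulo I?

First compute the reduced Gröbner basis of I by Buchberger's algorithm.
f_1 = -11x_2 + x_3 + 9, LT = x_2.
f_2 = 3x_1x_3 - 3x_3^2 + 3x_1 + x_2 + 11, LT = x_1x_3.

S(f_1,f_2): leading monomials are coprime, so the S-polynomial reduces to 0 (Buchberger's first criterion).
Every S-polynomial of the final basis reduces to 0, so we have a Gröbner basis.
Inter-reduce: drop elements whose leading term is divisible by another's, tail-reduce, and make monic.
Reduced Gröbner basis: {x_1x_3 - x_3^2 + x_1 + 1/33x_3 + 130/33, x_2 - 1/11x_3 - 9/11}.
Label its elements g_1 = x_1x_3 - x_3^2 + x_1 + 1/33x_3 + 130/33, g_2 = x_2 - 1/11x_3 - 9/11.

Reduce p = -8x_2x_3 + 8/11x_3^2 + 72/11x_3 modulo G:
  leading term x_2x_3: subtract (-8x_3)·g_2 from -8x_2x_3 + 8/11x_3^2 + 72/11x_3 → 0
  normal form = 0.
Since the normal form is 0, p ∈ I.

Ideal membership is decidable via reduction modulo a Gröbner basis.

-8x_2x_3 + 8/11x_3^2 + 72/11x_3 lies in I (it reduces to 0).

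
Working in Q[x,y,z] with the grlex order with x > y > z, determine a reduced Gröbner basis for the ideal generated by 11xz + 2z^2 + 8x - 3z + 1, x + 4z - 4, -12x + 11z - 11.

G = {x, z - 1}

This is the nonlinear analogue of row-reducing a linear system.

f_1 = 11xz + 2z^2 + 8x - 3z + 1, LT = xz.
f_2 = x + 4z - 4, LT = x.
f_3 = -12x + 11z - 11, LT = x.

S(f_1,f_2): lcm = xz. S = -42/11z^2 + 8/11x + 41/11z + 1/11.
  leading term z^2: no divisor's leading term divides it; move -42/11z^2 to the remainder.
  leading term x: subtract (8/11)·f_2 from 8/11x + 41/11z + 1/11 → 9/11z + 3
  leading term z: no divisor's leading term divides it; move 9/11z to the remainder.
  leading term 1: no divisor's leading term divides it; move 3 to the remainder.
  remainder -42/11z^2 + 9/11z + 3 ≠ 0; add g_4 = -42/11z^2 + 9/11z + 3 to the basis.

S(f_1,f_3): lcm = xz. S = 145/132z^2 + 8/11x - 157/132z + 1/11.
  leading term z^2: subtract (-145/504)·g_4 from 145/132z^2 + 8/11x - 157/132z + 1/11 → 8/11x - 1763/1848z + 1763/1848
  leading term x: subtract (8/11)·f_2 from 8/11x - 1763/1848z + 1763/1848 → -649/168z + 649/168
  leading term z: no divisor's leading term divides it; move -649/168z to the remainder.
  leading term 1: no divisor's leading term divides it; move 649/168 to the remainder.
  remainder -649/168z + 649/168 ≠ 0; add g_5 = -649/168z + 649/168 to the basis.

S(f_2,f_3): lcm = x. S = 59/12z - 59/12.
  leading term z: subtract (-14/11)·g_5 from 59/12z - 59/12 → 0
  remainder 0.

S(f_1,g_4): lcm = xz^2. S = 2/11z^3 + 145/154xz - 3/11z^2 + 11/14x + 1/11z.
  leading term z^3: subtract (-1/21z)·g_4 from 2/11z^3 + 145/154xz - 3/11z^2 + 11/14x + 1/11z → 145/154xz - 18/77z^2 + 11/14x + 18/77z
  leading term xz: subtract (145/1694)·f_1 from 145/154xz - 18/77z^2 + 11/14x + 18/77z → -49/121z^2 + 171/1694x + 831/1694z - 145/1694
  leading term z^2: subtract (7/66)·g_4 from -49/121z^2 + 171/1694x + 831/1694z - 145/1694 → 171/1694x + 342/847z - 342/847
  leading term x: subtract (171/1694)·f_2 from 171/1694x + 342/847z - 342/847 → 0
  remainder 0.

S(f_2,g_4): leading monomials are coprime, so the S-polynomial reduces to 0 (Buchberger's first criterion).
S(f_3,g_4): leading monomials are coprime, so the S-polynomial reduces to 0 (Buchberger's first criterion).
S(f_1,g_5): lcm = xz. S = 2/11z^2 + 19/11x - 3/11z + 1/11.
  leading term z^2: subtract (-1/21)·g_4 from 2/11z^2 + 19/11x - 3/11z + 1/11 → 19/11x - 18/77z + 18/77
  leading term x: subtract (19/11)·f_2 from 19/11x - 18/77z + 18/77 → -50/7z + 50/7
  leading term z: subtract (1200/649)·g_5 from -50/7z + 50/7 → 0
  remainder 0.

S(f_2,g_5): leading monomials are coprime, so the S-polynomial reduces to 0 (Buchberger's first criterion).
S(f_3,g_5): leading monomials are coprime, so the S-polynomial reduces to 0 (Buchberger's first criterion).
S(g_4,g_5): lcm = z^2. S = 11/14z - 11/14.
  leading term z: subtract (-12/59)·g_5 from 11/14z - 11/14 → 0
  remainder 0.

Every S-polynomial of the final basis reduces to 0, so we have a Gröbner basis.
Inter-reduce: drop elements whose leading term is divisible by another's, tail-reduce, and make monic.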